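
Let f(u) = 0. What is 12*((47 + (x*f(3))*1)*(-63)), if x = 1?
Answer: -35532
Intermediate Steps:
12*((47 + (x*f(3))*1)*(-63)) = 12*((47 + (1*0)*1)*(-63)) = 12*((47 + 0*1)*(-63)) = 12*((47 + 0)*(-63)) = 12*(47*(-63)) = 12*(-2961) = -35532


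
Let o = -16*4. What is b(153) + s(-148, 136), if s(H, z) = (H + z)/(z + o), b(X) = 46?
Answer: 275/6 ≈ 45.833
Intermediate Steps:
o = -64
s(H, z) = (H + z)/(-64 + z) (s(H, z) = (H + z)/(z - 64) = (H + z)/(-64 + z))
b(153) + s(-148, 136) = 46 + (-148 + 136)/(-64 + 136) = 46 - 12/72 = 46 + (1/72)*(-12) = 46 - 1/6 = 275/6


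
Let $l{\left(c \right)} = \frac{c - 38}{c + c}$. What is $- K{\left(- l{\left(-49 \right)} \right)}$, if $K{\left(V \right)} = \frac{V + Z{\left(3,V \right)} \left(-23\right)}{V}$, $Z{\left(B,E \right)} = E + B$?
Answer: $- \frac{1616}{29} \approx -55.724$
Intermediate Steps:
$Z{\left(B,E \right)} = B + E$
$l{\left(c \right)} = \frac{-38 + c}{2 c}$
$K{\left(V \right)} = \frac{-69 - 22 V}{V}$ ($K{\left(V \right)} = \frac{V + \left(3 + V\right) \left(-23\right)}{V} = \frac{V - \left(69 + 23 V\right)}{V} = \frac{-69 - 22 V}{V}$)
$- K{\left(- l{\left(-49 \right)} \right)} = - (-22 - \frac{69}{\left(-1\right) \frac{-38 - 49}{2 \left(-49\right)}}) = - (-22 - \frac{69}{\left(-1\right) \frac{1}{2} \left(- \frac{1}{49}\right) \left(-87\right)}) = - (-22 - \frac{69}{\left(-1\right) \frac{87}{98}}) = - (-22 - \frac{69}{- \frac{87}{98}}) = - (-22 - - \frac{2254}{29}) = - (-22 + \frac{2254}{29}) = \left(-1\right) \frac{1616}{29} = - \frac{1616}{29}$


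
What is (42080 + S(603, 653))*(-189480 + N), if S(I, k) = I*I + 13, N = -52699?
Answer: -98252504658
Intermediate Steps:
S(I, k) = 13 + I² (S(I, k) = I² + 13 = 13 + I²)
(42080 + S(603, 653))*(-189480 + N) = (42080 + (13 + 603²))*(-189480 - 52699) = (42080 + (13 + 363609))*(-242179) = (42080 + 363622)*(-242179) = 405702*(-242179) = -98252504658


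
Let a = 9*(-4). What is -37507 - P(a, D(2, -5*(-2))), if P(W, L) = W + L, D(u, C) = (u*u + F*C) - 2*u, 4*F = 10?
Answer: -37496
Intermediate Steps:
F = 5/2 (F = (¼)*10 = 5/2 ≈ 2.5000)
D(u, C) = u² - 2*u + 5*C/2 (D(u, C) = (u*u + 5*C/2) - 2*u = (u² + 5*C/2) - 2*u = u² - 2*u + 5*C/2)
a = -36
P(W, L) = L + W
-37507 - P(a, D(2, -5*(-2))) = -37507 - ((2² - 2*2 + 5*(-5*(-2))/2) - 36) = -37507 - ((4 - 4 + (5/2)*10) - 36) = -37507 - ((4 - 4 + 25) - 36) = -37507 - (25 - 36) = -37507 - 1*(-11) = -37507 + 11 = -37496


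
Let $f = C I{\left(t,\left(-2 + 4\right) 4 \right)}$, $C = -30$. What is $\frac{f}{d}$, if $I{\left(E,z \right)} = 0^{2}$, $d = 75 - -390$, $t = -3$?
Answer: $0$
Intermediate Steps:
$d = 465$ ($d = 75 + 390 = 465$)
$I{\left(E,z \right)} = 0$
$f = 0$ ($f = \left(-30\right) 0 = 0$)
$\frac{f}{d} = \frac{0}{465} = 0 \cdot \frac{1}{465} = 0$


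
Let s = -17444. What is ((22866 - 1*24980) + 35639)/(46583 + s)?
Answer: 11175/9713 ≈ 1.1505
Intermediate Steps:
((22866 - 1*24980) + 35639)/(46583 + s) = ((22866 - 1*24980) + 35639)/(46583 - 17444) = ((22866 - 24980) + 35639)/29139 = (-2114 + 35639)*(1/29139) = 33525*(1/29139) = 11175/9713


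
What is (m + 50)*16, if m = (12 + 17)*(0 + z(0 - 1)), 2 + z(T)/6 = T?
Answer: -7552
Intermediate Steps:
z(T) = -12 + 6*T
m = -522 (m = (12 + 17)*(0 + (-12 + 6*(0 - 1))) = 29*(0 + (-12 + 6*(-1))) = 29*(0 + (-12 - 6)) = 29*(0 - 18) = 29*(-18) = -522)
(m + 50)*16 = (-522 + 50)*16 = -472*16 = -7552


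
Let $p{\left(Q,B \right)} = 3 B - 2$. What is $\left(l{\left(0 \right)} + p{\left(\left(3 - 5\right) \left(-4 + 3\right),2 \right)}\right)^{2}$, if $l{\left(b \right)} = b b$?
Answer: $16$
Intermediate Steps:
$p{\left(Q,B \right)} = -2 + 3 B$
$l{\left(b \right)} = b^{2}$
$\left(l{\left(0 \right)} + p{\left(\left(3 - 5\right) \left(-4 + 3\right),2 \right)}\right)^{2} = \left(0^{2} + \left(-2 + 3 \cdot 2\right)\right)^{2} = \left(0 + \left(-2 + 6\right)\right)^{2} = \left(0 + 4\right)^{2} = 4^{2} = 16$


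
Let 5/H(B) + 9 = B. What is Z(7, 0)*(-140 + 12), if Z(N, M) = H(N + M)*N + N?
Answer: 1344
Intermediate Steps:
H(B) = 5/(-9 + B)
Z(N, M) = N + 5*N/(-9 + M + N) (Z(N, M) = (5/(-9 + (N + M)))*N + N = (5/(-9 + (M + N)))*N + N = (5/(-9 + M + N))*N + N = 5*N/(-9 + M + N) + N = N + 5*N/(-9 + M + N))
Z(7, 0)*(-140 + 12) = (7*(-4 + 0 + 7)/(-9 + 0 + 7))*(-140 + 12) = (7*3/(-2))*(-128) = (7*(-1/2)*3)*(-128) = -21/2*(-128) = 1344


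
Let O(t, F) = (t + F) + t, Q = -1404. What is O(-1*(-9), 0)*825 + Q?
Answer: 13446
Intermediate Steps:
O(t, F) = F + 2*t (O(t, F) = (F + t) + t = F + 2*t)
O(-1*(-9), 0)*825 + Q = (0 + 2*(-1*(-9)))*825 - 1404 = (0 + 2*9)*825 - 1404 = (0 + 18)*825 - 1404 = 18*825 - 1404 = 14850 - 1404 = 13446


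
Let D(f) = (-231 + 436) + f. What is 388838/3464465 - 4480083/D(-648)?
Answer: 15521263005829/1534757995 ≈ 10113.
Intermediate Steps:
D(f) = 205 + f
388838/3464465 - 4480083/D(-648) = 388838/3464465 - 4480083/(205 - 648) = 388838*(1/3464465) - 4480083/(-443) = 388838/3464465 - 4480083*(-1/443) = 388838/3464465 + 4480083/443 = 15521263005829/1534757995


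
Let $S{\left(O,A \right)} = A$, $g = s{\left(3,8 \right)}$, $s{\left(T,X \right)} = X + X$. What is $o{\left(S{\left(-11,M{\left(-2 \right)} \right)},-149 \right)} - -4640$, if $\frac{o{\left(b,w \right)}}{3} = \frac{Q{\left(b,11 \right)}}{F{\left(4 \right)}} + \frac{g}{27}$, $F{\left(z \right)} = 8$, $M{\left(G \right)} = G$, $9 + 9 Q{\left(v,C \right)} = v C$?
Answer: $\frac{334115}{72} \approx 4640.5$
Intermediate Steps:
$Q{\left(v,C \right)} = -1 + \frac{C v}{9}$ ($Q{\left(v,C \right)} = -1 + \frac{v C}{9} = -1 + \frac{C v}{9}$)
$s{\left(T,X \right)} = 2 X$
$g = 16$ ($g = 2 \cdot 8 = 16$)
$o{\left(b,w \right)} = \frac{101}{72} + \frac{11 b}{24}$ ($o{\left(b,w \right)} = 3 \left(\frac{-1 + \frac{1}{9} \cdot 11 b}{8} + \frac{16}{27}\right) = 3 \left(\left(-1 + \frac{11 b}{9}\right) \frac{1}{8} + 16 \cdot \frac{1}{27}\right) = 3 \left(\left(- \frac{1}{8} + \frac{11 b}{72}\right) + \frac{16}{27}\right) = 3 \left(\frac{101}{216} + \frac{11 b}{72}\right) = \frac{101}{72} + \frac{11 b}{24}$)
$o{\left(S{\left(-11,M{\left(-2 \right)} \right)},-149 \right)} - -4640 = \left(\frac{101}{72} + \frac{11}{24} \left(-2\right)\right) - -4640 = \left(\frac{101}{72} - \frac{11}{12}\right) + 4640 = \frac{35}{72} + 4640 = \frac{334115}{72}$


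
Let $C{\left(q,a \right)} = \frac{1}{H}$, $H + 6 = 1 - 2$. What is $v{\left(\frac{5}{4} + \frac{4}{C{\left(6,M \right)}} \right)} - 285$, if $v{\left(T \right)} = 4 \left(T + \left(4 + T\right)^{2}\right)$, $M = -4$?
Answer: $\frac{6713}{4} \approx 1678.3$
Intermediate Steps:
$H = -7$ ($H = -6 + \left(1 - 2\right) = -6 - 1 = -7$)
$C{\left(q,a \right)} = - \frac{1}{7}$ ($C{\left(q,a \right)} = \frac{1}{-7} = - \frac{1}{7}$)
$v{\left(T \right)} = 4 T + 4 \left(4 + T\right)^{2}$
$v{\left(\frac{5}{4} + \frac{4}{C{\left(6,M \right)}} \right)} - 285 = \left(4 \left(\frac{5}{4} + \frac{4}{- \frac{1}{7}}\right) + 4 \left(4 + \left(\frac{5}{4} + \frac{4}{- \frac{1}{7}}\right)\right)^{2}\right) - 285 = \left(4 \left(5 \cdot \frac{1}{4} + 4 \left(-7\right)\right) + 4 \left(4 + \left(5 \cdot \frac{1}{4} + 4 \left(-7\right)\right)\right)^{2}\right) - 285 = \left(4 \left(\frac{5}{4} - 28\right) + 4 \left(4 + \left(\frac{5}{4} - 28\right)\right)^{2}\right) - 285 = \left(4 \left(- \frac{107}{4}\right) + 4 \left(4 - \frac{107}{4}\right)^{2}\right) - 285 = \left(-107 + 4 \left(- \frac{91}{4}\right)^{2}\right) - 285 = \left(-107 + 4 \cdot \frac{8281}{16}\right) - 285 = \left(-107 + \frac{8281}{4}\right) - 285 = \frac{7853}{4} - 285 = \frac{6713}{4}$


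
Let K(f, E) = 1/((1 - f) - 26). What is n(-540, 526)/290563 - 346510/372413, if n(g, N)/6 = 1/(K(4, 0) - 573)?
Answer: -836574955845101/899112224654371 ≈ -0.93045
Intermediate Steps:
K(f, E) = 1/(-25 - f)
n(g, N) = -87/8309 (n(g, N) = 6/(-1/(25 + 4) - 573) = 6/(-1/29 - 573) = 6/(-16618/29) = 6*(-29/16618) = -87/8309)
n(-540, 526)/290563 - 346510/372413 = -87/8309/290563 - 346510/372413 = -87/8309*1/290563 - 346510*1/372413 = -87/2414287967 - 346510/372413 = -836574955845101/899112224654371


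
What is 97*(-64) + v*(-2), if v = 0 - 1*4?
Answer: -6200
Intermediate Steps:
v = -4 (v = 0 - 4 = -4)
97*(-64) + v*(-2) = 97*(-64) - 4*(-2) = -6208 + 8 = -6200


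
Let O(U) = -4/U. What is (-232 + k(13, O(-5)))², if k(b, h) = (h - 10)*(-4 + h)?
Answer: 25644096/625 ≈ 41031.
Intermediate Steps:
k(b, h) = (-10 + h)*(-4 + h)
(-232 + k(13, O(-5)))² = (-232 + (40 + (-4/(-5))² - (-56)/(-5)))² = (-232 + (40 + (-4*(-⅕))² - (-56)*(-1)/5))² = (-232 + (40 + (⅘)² - 14*⅘))² = (-232 + (40 + 16/25 - 56/5))² = (-232 + 736/25)² = (-5064/25)² = 25644096/625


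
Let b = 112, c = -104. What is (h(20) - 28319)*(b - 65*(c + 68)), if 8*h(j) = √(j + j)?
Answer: -69438188 + 613*√10 ≈ -6.9436e+7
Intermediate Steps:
h(j) = √2*√j/8 (h(j) = √(j + j)/8 = √(2*j)/8 = (√2*√j)/8 = √2*√j/8)
(h(20) - 28319)*(b - 65*(c + 68)) = (√2*√20/8 - 28319)*(112 - 65*(-104 + 68)) = (√2*(2*√5)/8 - 28319)*(112 - 65*(-36)) = (√10/4 - 28319)*(112 + 2340) = (-28319 + √10/4)*2452 = -69438188 + 613*√10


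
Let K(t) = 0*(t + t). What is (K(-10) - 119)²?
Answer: 14161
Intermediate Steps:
K(t) = 0 (K(t) = 0*(2*t) = 0)
(K(-10) - 119)² = (0 - 119)² = (-119)² = 14161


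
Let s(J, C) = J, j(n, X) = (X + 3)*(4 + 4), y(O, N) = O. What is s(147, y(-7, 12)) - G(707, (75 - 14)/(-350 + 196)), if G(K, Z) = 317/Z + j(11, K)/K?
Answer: 40507515/43127 ≈ 939.26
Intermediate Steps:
j(n, X) = 24 + 8*X (j(n, X) = (3 + X)*8 = 24 + 8*X)
G(K, Z) = 317/Z + (24 + 8*K)/K
s(147, y(-7, 12)) - G(707, (75 - 14)/(-350 + 196)) = 147 - (8 + 24/707 + 317/(((75 - 14)/(-350 + 196)))) = 147 - (8 + 24*(1/707) + 317/((61/(-154)))) = 147 - (8 + 24/707 + 317/((61*(-1/154)))) = 147 - (8 + 24/707 + 317/(-61/154)) = 147 - (8 + 24/707 + 317*(-154/61)) = 147 - (8 + 24/707 - 48818/61) = 147 - 1*(-34167846/43127) = 147 + 34167846/43127 = 40507515/43127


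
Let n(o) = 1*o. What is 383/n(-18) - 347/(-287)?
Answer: -103675/5166 ≈ -20.069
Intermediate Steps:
n(o) = o
383/n(-18) - 347/(-287) = 383/(-18) - 347/(-287) = 383*(-1/18) - 347*(-1/287) = -383/18 + 347/287 = -103675/5166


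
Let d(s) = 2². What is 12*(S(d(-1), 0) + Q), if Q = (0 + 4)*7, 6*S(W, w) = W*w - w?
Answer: 336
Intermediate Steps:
d(s) = 4
S(W, w) = -w/6 + W*w/6 (S(W, w) = (W*w - w)/6 = (-w + W*w)/6 = -w/6 + W*w/6)
Q = 28 (Q = 4*7 = 28)
12*(S(d(-1), 0) + Q) = 12*((⅙)*0*(-1 + 4) + 28) = 12*((⅙)*0*3 + 28) = 12*(0 + 28) = 12*28 = 336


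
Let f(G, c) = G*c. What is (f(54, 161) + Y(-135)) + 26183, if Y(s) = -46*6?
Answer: 34601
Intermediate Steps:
Y(s) = -276
(f(54, 161) + Y(-135)) + 26183 = (54*161 - 276) + 26183 = (8694 - 276) + 26183 = 8418 + 26183 = 34601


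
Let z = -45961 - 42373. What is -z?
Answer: 88334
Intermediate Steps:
z = -88334
-z = -1*(-88334) = 88334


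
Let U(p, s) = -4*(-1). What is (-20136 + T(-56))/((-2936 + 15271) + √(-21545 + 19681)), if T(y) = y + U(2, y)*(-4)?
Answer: -249265680/152154089 + 40416*I*√466/152154089 ≈ -1.6382 + 0.0057341*I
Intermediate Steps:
U(p, s) = 4
T(y) = -16 + y (T(y) = y + 4*(-4) = y - 16 = -16 + y)
(-20136 + T(-56))/((-2936 + 15271) + √(-21545 + 19681)) = (-20136 + (-16 - 56))/((-2936 + 15271) + √(-21545 + 19681)) = (-20136 - 72)/(12335 + √(-1864)) = -20208/(12335 + 2*I*√466)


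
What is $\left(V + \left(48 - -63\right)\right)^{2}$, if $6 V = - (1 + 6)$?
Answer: $\frac{434281}{36} \approx 12063.0$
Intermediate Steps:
$V = - \frac{7}{6}$ ($V = \frac{\left(-1\right) \left(1 + 6\right)}{6} = \frac{\left(-1\right) 7}{6} = \frac{1}{6} \left(-7\right) = - \frac{7}{6} \approx -1.1667$)
$\left(V + \left(48 - -63\right)\right)^{2} = \left(- \frac{7}{6} + \left(48 - -63\right)\right)^{2} = \left(- \frac{7}{6} + \left(48 + 63\right)\right)^{2} = \left(- \frac{7}{6} + 111\right)^{2} = \left(\frac{659}{6}\right)^{2} = \frac{434281}{36}$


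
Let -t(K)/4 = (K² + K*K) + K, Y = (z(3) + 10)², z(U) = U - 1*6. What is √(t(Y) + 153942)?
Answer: √134538 ≈ 366.79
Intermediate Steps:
z(U) = -6 + U (z(U) = U - 6 = -6 + U)
Y = 49 (Y = ((-6 + 3) + 10)² = (-3 + 10)² = 7² = 49)
t(K) = -8*K² - 4*K (t(K) = -4*((K² + K*K) + K) = -4*((K² + K²) + K) = -4*(2*K² + K) = -4*(K + 2*K²) = -8*K² - 4*K)
√(t(Y) + 153942) = √(-4*49*(1 + 2*49) + 153942) = √(-4*49*(1 + 98) + 153942) = √(-4*49*99 + 153942) = √(-19404 + 153942) = √134538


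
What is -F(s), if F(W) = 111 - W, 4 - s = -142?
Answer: 35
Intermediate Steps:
s = 146 (s = 4 - 1*(-142) = 4 + 142 = 146)
-F(s) = -(111 - 1*146) = -(111 - 146) = -1*(-35) = 35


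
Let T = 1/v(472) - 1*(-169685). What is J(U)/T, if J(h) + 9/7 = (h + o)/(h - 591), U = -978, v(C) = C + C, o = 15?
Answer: -2322240/586428648701 ≈ -3.9600e-6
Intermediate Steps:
v(C) = 2*C
J(h) = -9/7 + (15 + h)/(-591 + h) (J(h) = -9/7 + (h + 15)/(h - 591) = -9/7 + (15 + h)/(-591 + h))
T = 160182641/944 (T = 1/(2*472) - 1*(-169685) = 1/944 + 169685 = 160182641/944 ≈ 1.6969e+5)
J(U)/T = (2*(2712 - 1*(-978))/(7*(-591 - 978)))/(160182641/944) = ((2/7)*(2712 + 978)/(-1569))*(944/160182641) = ((2/7)*(-1/1569)*3690)*(944/160182641) = -2460/3661*944/160182641 = -2322240/586428648701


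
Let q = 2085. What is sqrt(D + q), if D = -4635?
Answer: 5*I*sqrt(102) ≈ 50.497*I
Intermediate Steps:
sqrt(D + q) = sqrt(-4635 + 2085) = sqrt(-2550) = 5*I*sqrt(102)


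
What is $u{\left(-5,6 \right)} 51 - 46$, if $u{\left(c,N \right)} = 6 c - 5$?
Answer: $-1831$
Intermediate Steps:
$u{\left(c,N \right)} = -5 + 6 c$ ($u{\left(c,N \right)} = 6 c - 5 = -5 + 6 c$)
$u{\left(-5,6 \right)} 51 - 46 = \left(-5 + 6 \left(-5\right)\right) 51 - 46 = \left(-5 - 30\right) 51 - 46 = \left(-35\right) 51 - 46 = -1785 - 46 = -1831$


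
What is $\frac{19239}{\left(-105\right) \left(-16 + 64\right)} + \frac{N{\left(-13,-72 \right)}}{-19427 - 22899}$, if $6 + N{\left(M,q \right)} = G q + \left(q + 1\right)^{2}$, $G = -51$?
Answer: $- \frac{143032199}{35553840} \approx -4.023$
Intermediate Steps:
$N{\left(M,q \right)} = -6 + \left(1 + q\right)^{2} - 51 q$ ($N{\left(M,q \right)} = -6 - \left(- \left(q + 1\right)^{2} + 51 q\right) = -6 - \left(- \left(1 + q\right)^{2} + 51 q\right) = -6 + \left(1 + q\right)^{2} - 51 q$)
$\frac{19239}{\left(-105\right) \left(-16 + 64\right)} + \frac{N{\left(-13,-72 \right)}}{-19427 - 22899} = \frac{19239}{\left(-105\right) \left(-16 + 64\right)} + \frac{-5 + \left(-72\right)^{2} - -3528}{-19427 - 22899} = \frac{19239}{\left(-105\right) 48} + \frac{-5 + 5184 + 3528}{-42326} = \frac{19239}{-5040} + 8707 \left(- \frac{1}{42326}\right) = 19239 \left(- \frac{1}{5040}\right) - \frac{8707}{42326} = - \frac{6413}{1680} - \frac{8707}{42326} = - \frac{143032199}{35553840}$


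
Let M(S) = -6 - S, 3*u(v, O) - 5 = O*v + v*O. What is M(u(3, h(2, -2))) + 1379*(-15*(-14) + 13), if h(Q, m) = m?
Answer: 922540/3 ≈ 3.0751e+5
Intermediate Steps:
u(v, O) = 5/3 + 2*O*v/3 (u(v, O) = 5/3 + (O*v + v*O)/3 = 5/3 + (O*v + O*v)/3 = 5/3 + (2*O*v)/3 = 5/3 + 2*O*v/3)
M(u(3, h(2, -2))) + 1379*(-15*(-14) + 13) = (-6 - (5/3 + (⅔)*(-2)*3)) + 1379*(-15*(-14) + 13) = (-6 - (5/3 - 4)) + 1379*(210 + 13) = (-6 - 1*(-7/3)) + 1379*223 = (-6 + 7/3) + 307517 = -11/3 + 307517 = 922540/3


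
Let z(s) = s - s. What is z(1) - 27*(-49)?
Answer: 1323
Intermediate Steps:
z(s) = 0
z(1) - 27*(-49) = 0 - 27*(-49) = 0 + 1323 = 1323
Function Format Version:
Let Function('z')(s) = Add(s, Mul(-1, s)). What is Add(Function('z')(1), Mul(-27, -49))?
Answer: 1323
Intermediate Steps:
Function('z')(s) = 0
Add(Function('z')(1), Mul(-27, -49)) = Add(0, Mul(-27, -49)) = Add(0, 1323) = 1323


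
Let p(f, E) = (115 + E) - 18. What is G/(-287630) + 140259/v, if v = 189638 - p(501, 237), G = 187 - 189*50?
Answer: 21048109561/27224754760 ≈ 0.77312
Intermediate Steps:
p(f, E) = 97 + E
G = -9263 (G = 187 - 9450 = -9263)
v = 189304 (v = 189638 - (97 + 237) = 189638 - 1*334 = 189638 - 334 = 189304)
G/(-287630) + 140259/v = -9263/(-287630) + 140259/189304 = -9263*(-1/287630) + 140259*(1/189304) = 9263/287630 + 140259/189304 = 21048109561/27224754760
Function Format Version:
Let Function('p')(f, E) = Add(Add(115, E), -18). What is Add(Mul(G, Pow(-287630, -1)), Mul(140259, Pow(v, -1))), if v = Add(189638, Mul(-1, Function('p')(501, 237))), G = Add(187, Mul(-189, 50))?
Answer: Rational(21048109561, 27224754760) ≈ 0.77312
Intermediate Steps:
Function('p')(f, E) = Add(97, E)
G = -9263 (G = Add(187, -9450) = -9263)
v = 189304 (v = Add(189638, Mul(-1, Add(97, 237))) = Add(189638, Mul(-1, 334)) = Add(189638, -334) = 189304)
Add(Mul(G, Pow(-287630, -1)), Mul(140259, Pow(v, -1))) = Add(Mul(-9263, Pow(-287630, -1)), Mul(140259, Pow(189304, -1))) = Add(Mul(-9263, Rational(-1, 287630)), Mul(140259, Rational(1, 189304))) = Add(Rational(9263, 287630), Rational(140259, 189304)) = Rational(21048109561, 27224754760)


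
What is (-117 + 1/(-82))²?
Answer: 92064025/6724 ≈ 13692.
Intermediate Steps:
(-117 + 1/(-82))² = (-117 - 1/82)² = (-9595/82)² = 92064025/6724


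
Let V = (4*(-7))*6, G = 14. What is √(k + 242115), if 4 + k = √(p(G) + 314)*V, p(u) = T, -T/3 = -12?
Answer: √(242111 - 840*√14) ≈ 488.84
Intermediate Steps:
T = 36 (T = -3*(-12) = 36)
p(u) = 36
V = -168 (V = -28*6 = -168)
k = -4 - 840*√14 (k = -4 + √(36 + 314)*(-168) = -4 + √350*(-168) = -4 + (5*√14)*(-168) = -4 - 840*√14 ≈ -3147.0)
√(k + 242115) = √((-4 - 840*√14) + 242115) = √(242111 - 840*√14)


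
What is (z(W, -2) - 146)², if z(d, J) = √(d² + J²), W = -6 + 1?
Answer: (146 - √29)² ≈ 19773.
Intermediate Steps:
W = -5
z(d, J) = √(J² + d²)
(z(W, -2) - 146)² = (√((-2)² + (-5)²) - 146)² = (√(4 + 25) - 146)² = (√29 - 146)² = (-146 + √29)²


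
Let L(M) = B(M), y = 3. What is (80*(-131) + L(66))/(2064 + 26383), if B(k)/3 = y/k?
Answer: -230557/625834 ≈ -0.36840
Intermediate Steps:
B(k) = 9/k (B(k) = 3*(3/k) = 9/k)
L(M) = 9/M
(80*(-131) + L(66))/(2064 + 26383) = (80*(-131) + 9/66)/(2064 + 26383) = (-10480 + 9*(1/66))/28447 = (-10480 + 3/22)*(1/28447) = -230557/22*1/28447 = -230557/625834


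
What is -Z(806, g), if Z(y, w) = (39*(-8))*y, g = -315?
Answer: 251472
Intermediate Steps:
Z(y, w) = -312*y
-Z(806, g) = -(-312)*806 = -1*(-251472) = 251472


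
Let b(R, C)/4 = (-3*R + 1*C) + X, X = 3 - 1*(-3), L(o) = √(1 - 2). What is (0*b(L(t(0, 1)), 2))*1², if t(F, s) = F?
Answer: 0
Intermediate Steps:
L(o) = I (L(o) = √(-1) = I)
X = 6 (X = 3 + 3 = 6)
b(R, C) = 24 - 12*R + 4*C (b(R, C) = 4*((-3*R + 1*C) + 6) = 4*((-3*R + C) + 6) = 4*((C - 3*R) + 6) = 4*(6 + C - 3*R) = 24 - 12*R + 4*C)
(0*b(L(t(0, 1)), 2))*1² = (0*(24 - 12*I + 4*2))*1² = (0*(24 - 12*I + 8))*1 = (0*(32 - 12*I))*1 = 0*1 = 0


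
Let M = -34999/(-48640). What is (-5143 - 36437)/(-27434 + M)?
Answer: 2022451200/1334354761 ≈ 1.5157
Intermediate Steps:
M = 34999/48640 (M = -34999*(-1/48640) = 34999/48640 ≈ 0.71955)
(-5143 - 36437)/(-27434 + M) = (-5143 - 36437)/(-27434 + 34999/48640) = -41580/(-1334354761/48640) = -41580*(-48640/1334354761) = 2022451200/1334354761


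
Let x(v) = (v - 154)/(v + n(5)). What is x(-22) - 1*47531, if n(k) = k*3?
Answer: -332541/7 ≈ -47506.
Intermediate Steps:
n(k) = 3*k
x(v) = (-154 + v)/(15 + v) (x(v) = (v - 154)/(v + 3*5) = (-154 + v)/(v + 15) = (-154 + v)/(15 + v))
x(-22) - 1*47531 = (-154 - 22)/(15 - 22) - 1*47531 = -176/(-7) - 47531 = -1/7*(-176) - 47531 = 176/7 - 47531 = -332541/7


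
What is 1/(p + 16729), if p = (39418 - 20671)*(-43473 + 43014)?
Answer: -1/8588144 ≈ -1.1644e-7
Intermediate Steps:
p = -8604873 (p = 18747*(-459) = -8604873)
1/(p + 16729) = 1/(-8604873 + 16729) = 1/(-8588144) = -1/8588144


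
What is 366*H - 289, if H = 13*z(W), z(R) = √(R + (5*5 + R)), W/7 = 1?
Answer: -289 + 4758*√39 ≈ 29425.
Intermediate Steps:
W = 7 (W = 7*1 = 7)
z(R) = √(25 + 2*R) (z(R) = √(R + (25 + R)) = √(25 + 2*R))
H = 13*√39 (H = 13*√(25 + 2*7) = 13*√(25 + 14) = 13*√39 ≈ 81.185)
366*H - 289 = 366*(13*√39) - 289 = 4758*√39 - 289 = -289 + 4758*√39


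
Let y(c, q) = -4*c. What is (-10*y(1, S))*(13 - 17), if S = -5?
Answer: -160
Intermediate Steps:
(-10*y(1, S))*(13 - 17) = (-(-40))*(13 - 17) = -10*(-4)*(-4) = 40*(-4) = -160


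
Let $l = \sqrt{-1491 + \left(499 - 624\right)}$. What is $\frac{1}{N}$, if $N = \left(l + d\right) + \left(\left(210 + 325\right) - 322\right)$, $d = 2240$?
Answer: $\frac{2453}{6018825} - \frac{4 i \sqrt{101}}{6018825} \approx 0.00040755 - 6.679 \cdot 10^{-6} i$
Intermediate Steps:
$l = 4 i \sqrt{101}$ ($l = \sqrt{-1491 + \left(499 - 624\right)} = \sqrt{-1491 - 125} = \sqrt{-1616} = 4 i \sqrt{101} \approx 40.2 i$)
$N = 2453 + 4 i \sqrt{101}$ ($N = \left(4 i \sqrt{101} + 2240\right) + \left(\left(210 + 325\right) - 322\right) = \left(2240 + 4 i \sqrt{101}\right) + \left(535 - 322\right) = \left(2240 + 4 i \sqrt{101}\right) + 213 = 2453 + 4 i \sqrt{101} \approx 2453.0 + 40.2 i$)
$\frac{1}{N} = \frac{1}{2453 + 4 i \sqrt{101}}$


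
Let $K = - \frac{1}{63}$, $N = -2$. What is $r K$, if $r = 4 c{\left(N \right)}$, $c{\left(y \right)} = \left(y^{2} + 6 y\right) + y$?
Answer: $\frac{40}{63} \approx 0.63492$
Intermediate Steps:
$c{\left(y \right)} = y^{2} + 7 y$
$r = -40$ ($r = 4 \left(- 2 \left(7 - 2\right)\right) = 4 \left(\left(-2\right) 5\right) = 4 \left(-10\right) = -40$)
$K = - \frac{1}{63}$ ($K = \left(-1\right) \frac{1}{63} = - \frac{1}{63} \approx -0.015873$)
$r K = \left(-40\right) \left(- \frac{1}{63}\right) = \frac{40}{63}$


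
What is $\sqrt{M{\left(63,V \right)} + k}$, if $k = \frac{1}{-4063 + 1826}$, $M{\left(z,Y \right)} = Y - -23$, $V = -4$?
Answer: $\frac{\sqrt{95076974}}{2237} \approx 4.3588$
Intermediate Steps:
$M{\left(z,Y \right)} = 23 + Y$ ($M{\left(z,Y \right)} = Y + 23 = 23 + Y$)
$k = - \frac{1}{2237}$ ($k = \frac{1}{-2237} = - \frac{1}{2237} \approx -0.00044703$)
$\sqrt{M{\left(63,V \right)} + k} = \sqrt{\left(23 - 4\right) - \frac{1}{2237}} = \sqrt{19 - \frac{1}{2237}} = \sqrt{\frac{42502}{2237}} = \frac{\sqrt{95076974}}{2237}$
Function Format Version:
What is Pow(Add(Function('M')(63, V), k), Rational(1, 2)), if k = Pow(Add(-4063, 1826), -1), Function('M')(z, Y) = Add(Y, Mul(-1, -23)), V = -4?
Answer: Mul(Rational(1, 2237), Pow(95076974, Rational(1, 2))) ≈ 4.3588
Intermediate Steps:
Function('M')(z, Y) = Add(23, Y) (Function('M')(z, Y) = Add(Y, 23) = Add(23, Y))
k = Rational(-1, 2237) (k = Pow(-2237, -1) = Rational(-1, 2237) ≈ -0.00044703)
Pow(Add(Function('M')(63, V), k), Rational(1, 2)) = Pow(Add(Add(23, -4), Rational(-1, 2237)), Rational(1, 2)) = Pow(Add(19, Rational(-1, 2237)), Rational(1, 2)) = Pow(Rational(42502, 2237), Rational(1, 2)) = Mul(Rational(1, 2237), Pow(95076974, Rational(1, 2)))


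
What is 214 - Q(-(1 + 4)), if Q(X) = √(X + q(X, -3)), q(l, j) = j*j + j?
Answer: 213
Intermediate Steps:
q(l, j) = j + j² (q(l, j) = j² + j = j + j²)
Q(X) = √(6 + X) (Q(X) = √(X - 3*(1 - 3)) = √(X - 3*(-2)) = √(X + 6) = √(6 + X))
214 - Q(-(1 + 4)) = 214 - √(6 - (1 + 4)) = 214 - √(6 - 5) = 214 - √1 = 214 - 1*1 = 214 - 1 = 213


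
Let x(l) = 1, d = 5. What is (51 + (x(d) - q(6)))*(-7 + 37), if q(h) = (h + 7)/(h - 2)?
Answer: 2925/2 ≈ 1462.5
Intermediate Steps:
q(h) = (7 + h)/(-2 + h)
(51 + (x(d) - q(6)))*(-7 + 37) = (51 + (1 - (7 + 6)/(-2 + 6)))*(-7 + 37) = (51 + (1 - 13/4))*30 = (51 - 9/4)*30 = (195/4)*30 = 2925/2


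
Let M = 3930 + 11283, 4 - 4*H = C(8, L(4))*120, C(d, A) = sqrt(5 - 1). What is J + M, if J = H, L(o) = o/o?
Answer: 15154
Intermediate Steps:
L(o) = 1
C(d, A) = 2 (C(d, A) = sqrt(4) = 2)
H = -59 (H = 1 - 120/2 = 1 - 1/4*240 = 1 - 60 = -59)
J = -59
M = 15213
J + M = -59 + 15213 = 15154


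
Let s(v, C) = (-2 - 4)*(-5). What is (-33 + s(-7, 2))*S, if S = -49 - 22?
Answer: 213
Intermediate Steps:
S = -71
s(v, C) = 30 (s(v, C) = -6*(-5) = 30)
(-33 + s(-7, 2))*S = (-33 + 30)*(-71) = -3*(-71) = 213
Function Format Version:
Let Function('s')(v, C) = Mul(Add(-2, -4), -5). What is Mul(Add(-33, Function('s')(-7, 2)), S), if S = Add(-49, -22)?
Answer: 213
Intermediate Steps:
S = -71
Function('s')(v, C) = 30 (Function('s')(v, C) = Mul(-6, -5) = 30)
Mul(Add(-33, Function('s')(-7, 2)), S) = Mul(Add(-33, 30), -71) = Mul(-3, -71) = 213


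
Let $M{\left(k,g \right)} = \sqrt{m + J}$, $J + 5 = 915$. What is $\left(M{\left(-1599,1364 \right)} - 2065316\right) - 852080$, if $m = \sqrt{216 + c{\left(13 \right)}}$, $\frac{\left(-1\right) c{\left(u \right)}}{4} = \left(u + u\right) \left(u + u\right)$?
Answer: $-2917396 + \sqrt{910 + 2 i \sqrt{622}} \approx -2.9174 \cdot 10^{6} + 0.82644 i$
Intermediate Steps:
$J = 910$ ($J = -5 + 915 = 910$)
$c{\left(u \right)} = - 16 u^{2}$ ($c{\left(u \right)} = - 4 \left(u + u\right) \left(u + u\right) = - 4 \cdot 2 u 2 u = - 4 \cdot 4 u^{2} = - 16 u^{2}$)
$m = 2 i \sqrt{622}$ ($m = \sqrt{216 - 16 \cdot 13^{2}} = \sqrt{216 - 2704} = \sqrt{-2488} = 2 i \sqrt{622} \approx 49.88 i$)
$M{\left(k,g \right)} = \sqrt{910 + 2 i \sqrt{622}}$ ($M{\left(k,g \right)} = \sqrt{2 i \sqrt{622} + 910} = \sqrt{910 + 2 i \sqrt{622}}$)
$\left(M{\left(-1599,1364 \right)} - 2065316\right) - 852080 = \left(\sqrt{910 + 2 i \sqrt{622}} - 2065316\right) - 852080 = \left(-2065316 + \sqrt{910 + 2 i \sqrt{622}}\right) - 852080 = -2917396 + \sqrt{910 + 2 i \sqrt{622}}$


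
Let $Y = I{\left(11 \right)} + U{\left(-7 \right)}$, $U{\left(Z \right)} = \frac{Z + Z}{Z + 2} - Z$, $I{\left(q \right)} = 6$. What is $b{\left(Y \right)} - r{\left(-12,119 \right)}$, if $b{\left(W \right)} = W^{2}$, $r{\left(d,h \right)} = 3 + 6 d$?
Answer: $\frac{7966}{25} \approx 318.64$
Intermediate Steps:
$U{\left(Z \right)} = - Z + \frac{2 Z}{2 + Z}$ ($U{\left(Z \right)} = \frac{2 Z}{2 + Z} - Z = - Z + \frac{2 Z}{2 + Z}$)
$Y = \frac{79}{5}$ ($Y = 6 - \frac{\left(-7\right)^{2}}{2 - 7} = 6 - \frac{49}{-5} = 6 - 49 \left(- \frac{1}{5}\right) = 6 + \frac{49}{5} = \frac{79}{5} \approx 15.8$)
$b{\left(Y \right)} - r{\left(-12,119 \right)} = \left(\frac{79}{5}\right)^{2} - \left(3 + 6 \left(-12\right)\right) = \frac{6241}{25} - \left(3 - 72\right) = \frac{6241}{25} - -69 = \frac{6241}{25} + 69 = \frac{7966}{25}$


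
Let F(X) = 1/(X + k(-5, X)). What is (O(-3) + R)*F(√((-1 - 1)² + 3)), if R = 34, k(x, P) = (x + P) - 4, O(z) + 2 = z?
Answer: -261/53 - 58*√7/53 ≈ -7.8199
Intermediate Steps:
O(z) = -2 + z
k(x, P) = -4 + P + x (k(x, P) = (P + x) - 4 = -4 + P + x)
F(X) = 1/(-9 + 2*X) (F(X) = 1/(X + (-4 + X - 5)) = 1/(X + (-9 + X)) = 1/(-9 + 2*X))
(O(-3) + R)*F(√((-1 - 1)² + 3)) = ((-2 - 3) + 34)/(-9 + 2*√((-1 - 1)² + 3)) = (-5 + 34)/(-9 + 2*√((-2)² + 3)) = 29/(-9 + 2*√(4 + 3)) = 29/(-9 + 2*√7)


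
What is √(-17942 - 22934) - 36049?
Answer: -36049 + 2*I*√10219 ≈ -36049.0 + 202.18*I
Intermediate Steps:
√(-17942 - 22934) - 36049 = √(-40876) - 36049 = 2*I*√10219 - 36049 = -36049 + 2*I*√10219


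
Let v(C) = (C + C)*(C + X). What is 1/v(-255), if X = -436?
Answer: 1/352410 ≈ 2.8376e-6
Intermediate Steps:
v(C) = 2*C*(-436 + C) (v(C) = (C + C)*(C - 436) = (2*C)*(-436 + C) = 2*C*(-436 + C))
1/v(-255) = 1/(2*(-255)*(-436 - 255)) = 1/(2*(-255)*(-691)) = 1/352410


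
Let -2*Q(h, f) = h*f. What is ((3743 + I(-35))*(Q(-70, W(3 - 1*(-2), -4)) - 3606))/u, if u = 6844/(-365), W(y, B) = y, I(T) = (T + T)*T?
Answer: 7755586795/6844 ≈ 1.1332e+6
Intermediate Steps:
I(T) = 2*T**2 (I(T) = (2*T)*T = 2*T**2)
u = -6844/365 (u = 6844*(-1/365) = -6844/365 ≈ -18.751)
Q(h, f) = -f*h/2 (Q(h, f) = -h*f/2 = -f*h/2)
((3743 + I(-35))*(Q(-70, W(3 - 1*(-2), -4)) - 3606))/u = ((3743 + 2*(-35)**2)*(-1/2*(3 - 1*(-2))*(-70) - 3606))/(-6844/365) = ((3743 + 2*1225)*(-1/2*(3 + 2)*(-70) - 3606))*(-365/6844) = ((3743 + 2450)*(-1/2*5*(-70) - 3606))*(-365/6844) = (6193*(175 - 3606))*(-365/6844) = (6193*(-3431))*(-365/6844) = -21248183*(-365/6844) = 7755586795/6844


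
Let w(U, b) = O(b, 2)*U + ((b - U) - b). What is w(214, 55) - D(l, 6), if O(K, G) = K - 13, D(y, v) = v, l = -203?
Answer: 8768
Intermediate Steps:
O(K, G) = -13 + K
w(U, b) = -U + U*(-13 + b) (w(U, b) = (-13 + b)*U + ((b - U) - b) = U*(-13 + b) - U = -U + U*(-13 + b))
w(214, 55) - D(l, 6) = 214*(-14 + 55) - 1*6 = 214*41 - 6 = 8774 - 6 = 8768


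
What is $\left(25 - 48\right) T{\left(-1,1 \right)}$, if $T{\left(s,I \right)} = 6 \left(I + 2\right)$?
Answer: $-414$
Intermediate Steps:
$T{\left(s,I \right)} = 12 + 6 I$ ($T{\left(s,I \right)} = 6 \left(2 + I\right) = 12 + 6 I$)
$\left(25 - 48\right) T{\left(-1,1 \right)} = \left(25 - 48\right) \left(12 + 6 \cdot 1\right) = - 23 \left(12 + 6\right) = \left(-23\right) 18 = -414$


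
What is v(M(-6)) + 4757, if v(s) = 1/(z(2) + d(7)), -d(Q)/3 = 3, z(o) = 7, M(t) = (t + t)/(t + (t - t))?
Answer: 9513/2 ≈ 4756.5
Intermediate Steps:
M(t) = 2 (M(t) = (2*t)/(t + 0) = (2*t)/t = 2)
d(Q) = -9 (d(Q) = -3*3 = -9)
v(s) = -½ (v(s) = 1/(7 - 9) = 1/(-2) = -½)
v(M(-6)) + 4757 = -½ + 4757 = 9513/2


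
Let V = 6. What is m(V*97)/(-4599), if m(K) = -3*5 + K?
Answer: -9/73 ≈ -0.12329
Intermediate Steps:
m(K) = -15 + K
m(V*97)/(-4599) = (-15 + 6*97)/(-4599) = (-15 + 582)*(-1/4599) = 567*(-1/4599) = -9/73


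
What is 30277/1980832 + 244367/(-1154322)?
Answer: -224550283075/1143258977952 ≈ -0.19641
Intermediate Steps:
30277/1980832 + 244367/(-1154322) = 30277*(1/1980832) + 244367*(-1/1154322) = 30277/1980832 - 244367/1154322 = -224550283075/1143258977952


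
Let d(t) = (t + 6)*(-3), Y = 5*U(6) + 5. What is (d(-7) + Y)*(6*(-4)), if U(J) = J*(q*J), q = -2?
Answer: 8448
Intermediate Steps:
U(J) = -2*J**2 (U(J) = J*(-2*J) = -2*J**2)
Y = -355 (Y = 5*(-2*6**2) + 5 = 5*(-2*36) + 5 = 5*(-72) + 5 = -360 + 5 = -355)
d(t) = -18 - 3*t (d(t) = (6 + t)*(-3) = -18 - 3*t)
(d(-7) + Y)*(6*(-4)) = ((-18 - 3*(-7)) - 355)*(6*(-4)) = ((-18 + 21) - 355)*(-24) = (3 - 355)*(-24) = -352*(-24) = 8448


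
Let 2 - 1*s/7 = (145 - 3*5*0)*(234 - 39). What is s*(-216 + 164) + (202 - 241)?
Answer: 10291333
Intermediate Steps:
s = -197911 (s = 14 - 7*(145 - 3*5*0)*(234 - 39) = 14 - 7*(145 - 15*0)*195 = 14 - 7*(145 + 0)*195 = 14 - 1015*195 = 14 - 7*28275 = 14 - 197925 = -197911)
s*(-216 + 164) + (202 - 241) = -197911*(-216 + 164) + (202 - 241) = -197911*(-52) - 39 = 10291372 - 39 = 10291333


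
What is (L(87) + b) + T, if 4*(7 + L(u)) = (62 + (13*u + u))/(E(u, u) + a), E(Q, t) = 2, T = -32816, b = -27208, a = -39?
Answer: -2221467/37 ≈ -60040.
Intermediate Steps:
L(u) = -549/74 - 7*u/74 (L(u) = -7 + ((62 + (13*u + u))/(2 - 39))/4 = -7 + ((62 + 14*u)/(-37))/4 = -7 + ((62 + 14*u)*(-1/37))/4 = -7 + (-62/37 - 14*u/37)/4 = -7 + (-31/74 - 7*u/74) = -549/74 - 7*u/74)
(L(87) + b) + T = ((-549/74 - 7/74*87) - 27208) - 32816 = ((-549/74 - 609/74) - 27208) - 32816 = (-579/37 - 27208) - 32816 = -1007275/37 - 32816 = -2221467/37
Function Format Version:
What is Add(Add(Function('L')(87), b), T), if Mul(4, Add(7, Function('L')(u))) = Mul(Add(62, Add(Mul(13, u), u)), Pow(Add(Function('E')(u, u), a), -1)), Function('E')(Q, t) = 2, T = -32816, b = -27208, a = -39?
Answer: Rational(-2221467, 37) ≈ -60040.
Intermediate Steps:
Function('L')(u) = Add(Rational(-549, 74), Mul(Rational(-7, 74), u)) (Function('L')(u) = Add(-7, Mul(Rational(1, 4), Mul(Add(62, Add(Mul(13, u), u)), Pow(Add(2, -39), -1)))) = Add(-7, Mul(Rational(1, 4), Mul(Add(62, Mul(14, u)), Pow(-37, -1)))) = Add(-7, Mul(Rational(1, 4), Mul(Add(62, Mul(14, u)), Rational(-1, 37)))) = Add(-7, Mul(Rational(1, 4), Add(Rational(-62, 37), Mul(Rational(-14, 37), u)))) = Add(-7, Add(Rational(-31, 74), Mul(Rational(-7, 74), u))) = Add(Rational(-549, 74), Mul(Rational(-7, 74), u)))
Add(Add(Function('L')(87), b), T) = Add(Add(Add(Rational(-549, 74), Mul(Rational(-7, 74), 87)), -27208), -32816) = Add(Add(Add(Rational(-549, 74), Rational(-609, 74)), -27208), -32816) = Add(Add(Rational(-579, 37), -27208), -32816) = Add(Rational(-1007275, 37), -32816) = Rational(-2221467, 37)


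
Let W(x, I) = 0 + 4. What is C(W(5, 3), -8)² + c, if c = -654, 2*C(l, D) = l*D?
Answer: -398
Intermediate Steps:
W(x, I) = 4
C(l, D) = D*l/2 (C(l, D) = (l*D)/2 = (D*l)/2 = D*l/2)
C(W(5, 3), -8)² + c = ((½)*(-8)*4)² - 654 = (-16)² - 654 = 256 - 654 = -398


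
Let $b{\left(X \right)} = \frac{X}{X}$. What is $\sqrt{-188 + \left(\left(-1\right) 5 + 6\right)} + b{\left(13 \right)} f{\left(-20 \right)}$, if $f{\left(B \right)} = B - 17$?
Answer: $-37 + i \sqrt{187} \approx -37.0 + 13.675 i$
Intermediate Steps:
$b{\left(X \right)} = 1$
$f{\left(B \right)} = -17 + B$
$\sqrt{-188 + \left(\left(-1\right) 5 + 6\right)} + b{\left(13 \right)} f{\left(-20 \right)} = \sqrt{-188 + \left(\left(-1\right) 5 + 6\right)} + 1 \left(-17 - 20\right) = \sqrt{-188 + \left(-5 + 6\right)} + 1 \left(-37\right) = \sqrt{-188 + 1} - 37 = \sqrt{-187} - 37 = i \sqrt{187} - 37 = -37 + i \sqrt{187}$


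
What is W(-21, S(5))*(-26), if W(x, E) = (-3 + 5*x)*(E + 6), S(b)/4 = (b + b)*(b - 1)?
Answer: 466128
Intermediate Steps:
S(b) = 8*b*(-1 + b) (S(b) = 4*((b + b)*(b - 1)) = 4*((2*b)*(-1 + b)) = 4*(2*b*(-1 + b)) = 8*b*(-1 + b))
W(x, E) = (-3 + 5*x)*(6 + E)
W(-21, S(5))*(-26) = (-18 - 24*5*(-1 + 5) + 30*(-21) + 5*(8*5*(-1 + 5))*(-21))*(-26) = (-18 - 24*5*4 - 630 + 5*(8*5*4)*(-21))*(-26) = (-18 - 3*160 - 630 + 5*160*(-21))*(-26) = (-18 - 480 - 630 - 16800)*(-26) = -17928*(-26) = 466128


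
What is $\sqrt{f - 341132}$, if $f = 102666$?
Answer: $i \sqrt{238466} \approx 488.33 i$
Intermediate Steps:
$\sqrt{f - 341132} = \sqrt{102666 - 341132} = \sqrt{-238466} = i \sqrt{238466}$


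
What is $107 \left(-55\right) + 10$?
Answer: $-5875$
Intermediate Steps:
$107 \left(-55\right) + 10 = -5885 + 10 = -5875$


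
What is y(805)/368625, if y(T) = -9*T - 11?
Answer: -7256/368625 ≈ -0.019684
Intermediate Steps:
y(T) = -11 - 9*T
y(805)/368625 = (-11 - 9*805)/368625 = (-11 - 7245)*(1/368625) = -7256*1/368625 = -7256/368625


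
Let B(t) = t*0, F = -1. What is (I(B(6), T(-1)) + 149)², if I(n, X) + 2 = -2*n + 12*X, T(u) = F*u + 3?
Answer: 38025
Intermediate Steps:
T(u) = 3 - u (T(u) = -u + 3 = 3 - u)
B(t) = 0
I(n, X) = -2 - 2*n + 12*X (I(n, X) = -2 + (-2*n + 12*X) = -2 - 2*n + 12*X)
(I(B(6), T(-1)) + 149)² = ((-2 - 2*0 + 12*(3 - 1*(-1))) + 149)² = ((-2 + 0 + 12*(3 + 1)) + 149)² = ((-2 + 0 + 12*4) + 149)² = ((-2 + 0 + 48) + 149)² = (46 + 149)² = 195² = 38025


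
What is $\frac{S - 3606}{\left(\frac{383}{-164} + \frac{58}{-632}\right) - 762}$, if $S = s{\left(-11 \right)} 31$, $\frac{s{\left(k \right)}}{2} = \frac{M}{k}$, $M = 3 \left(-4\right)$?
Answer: $\frac{84045572}{18157183} \approx 4.6288$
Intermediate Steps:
$M = -12$
$s{\left(k \right)} = - \frac{24}{k}$ ($s{\left(k \right)} = 2 \left(- \frac{12}{k}\right) = - \frac{24}{k}$)
$S = \frac{744}{11}$ ($S = - \frac{24}{-11} \cdot 31 = \left(-24\right) \left(- \frac{1}{11}\right) 31 = \frac{24}{11} \cdot 31 = \frac{744}{11} \approx 67.636$)
$\frac{S - 3606}{\left(\frac{383}{-164} + \frac{58}{-632}\right) - 762} = \frac{\frac{744}{11} - 3606}{\left(\frac{383}{-164} + \frac{58}{-632}\right) - 762} = - \frac{38922}{11 \left(\left(383 \left(- \frac{1}{164}\right) + 58 \left(- \frac{1}{632}\right)\right) - 762\right)} = - \frac{38922}{11 \left(\left(- \frac{383}{164} - \frac{29}{316}\right) - 762\right)} = - \frac{38922}{11 \left(- \frac{15723}{6478} - 762\right)} = - \frac{38922}{11 \left(- \frac{4951959}{6478}\right)} = \left(- \frac{38922}{11}\right) \left(- \frac{6478}{4951959}\right) = \frac{84045572}{18157183}$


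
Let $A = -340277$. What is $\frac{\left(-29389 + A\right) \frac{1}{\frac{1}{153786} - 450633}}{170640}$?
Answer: $\frac{526383847}{109495653528460} \approx 4.8073 \cdot 10^{-6}$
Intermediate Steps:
$\frac{\left(-29389 + A\right) \frac{1}{\frac{1}{153786} - 450633}}{170640} = \frac{\left(-29389 - 340277\right) \frac{1}{\frac{1}{153786} - 450633}}{170640} = - \frac{369666}{\frac{1}{153786} - 450633} \cdot \frac{1}{170640} = - \frac{369666}{- \frac{69301046537}{153786}} \cdot \frac{1}{170640} = \left(-369666\right) \left(- \frac{153786}{69301046537}\right) \frac{1}{170640} = \frac{56849455476}{69301046537} \cdot \frac{1}{170640} = \frac{526383847}{109495653528460}$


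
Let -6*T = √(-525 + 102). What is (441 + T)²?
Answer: (882 - I*√47)²/4 ≈ 1.9447e+5 - 3023.3*I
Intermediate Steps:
T = -I*√47/2 (T = -√(-525 + 102)/6 = -I*√47/2 ≈ -3.4278*I)
(441 + T)² = (441 - I*√47/2)²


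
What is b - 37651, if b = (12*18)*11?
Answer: -35275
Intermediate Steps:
b = 2376 (b = 216*11 = 2376)
b - 37651 = 2376 - 37651 = -35275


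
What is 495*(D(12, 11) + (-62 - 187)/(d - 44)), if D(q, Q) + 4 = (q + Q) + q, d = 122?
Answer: 357885/26 ≈ 13765.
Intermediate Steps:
D(q, Q) = -4 + Q + 2*q (D(q, Q) = -4 + ((q + Q) + q) = -4 + ((Q + q) + q) = -4 + (Q + 2*q) = -4 + Q + 2*q)
495*(D(12, 11) + (-62 - 187)/(d - 44)) = 495*((-4 + 11 + 2*12) + (-62 - 187)/(122 - 44)) = 495*((-4 + 11 + 24) - 249/78) = 495*(31 - 249*1/78) = 495*(31 - 83/26) = 495*(723/26) = 357885/26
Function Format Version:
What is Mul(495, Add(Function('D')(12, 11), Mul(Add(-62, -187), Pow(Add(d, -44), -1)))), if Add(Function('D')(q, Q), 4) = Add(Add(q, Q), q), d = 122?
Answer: Rational(357885, 26) ≈ 13765.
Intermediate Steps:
Function('D')(q, Q) = Add(-4, Q, Mul(2, q)) (Function('D')(q, Q) = Add(-4, Add(Add(q, Q), q)) = Add(-4, Add(Add(Q, q), q)) = Add(-4, Add(Q, Mul(2, q))) = Add(-4, Q, Mul(2, q)))
Mul(495, Add(Function('D')(12, 11), Mul(Add(-62, -187), Pow(Add(d, -44), -1)))) = Mul(495, Add(Add(-4, 11, Mul(2, 12)), Mul(Add(-62, -187), Pow(Add(122, -44), -1)))) = Mul(495, Add(Add(-4, 11, 24), Mul(-249, Pow(78, -1)))) = Mul(495, Add(31, Mul(-249, Rational(1, 78)))) = Mul(495, Add(31, Rational(-83, 26))) = Mul(495, Rational(723, 26)) = Rational(357885, 26)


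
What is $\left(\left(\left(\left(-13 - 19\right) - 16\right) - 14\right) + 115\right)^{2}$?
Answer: $2809$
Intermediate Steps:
$\left(\left(\left(\left(-13 - 19\right) - 16\right) - 14\right) + 115\right)^{2} = \left(\left(\left(-32 - 16\right) - 14\right) + 115\right)^{2} = \left(\left(-48 - 14\right) + 115\right)^{2} = \left(-62 + 115\right)^{2} = 53^{2} = 2809$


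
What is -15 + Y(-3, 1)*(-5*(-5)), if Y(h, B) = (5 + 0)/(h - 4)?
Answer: -230/7 ≈ -32.857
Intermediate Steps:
Y(h, B) = 5/(-4 + h)
-15 + Y(-3, 1)*(-5*(-5)) = -15 + (5/(-4 - 3))*(-5*(-5)) = -15 + (5/(-7))*25 = -15 + (5*(-⅐))*25 = -15 - 5/7*25 = -15 - 125/7 = -230/7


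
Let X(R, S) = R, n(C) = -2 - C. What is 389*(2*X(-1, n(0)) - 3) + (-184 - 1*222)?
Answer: -2351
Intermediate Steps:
389*(2*X(-1, n(0)) - 3) + (-184 - 1*222) = 389*(2*(-1) - 3) + (-184 - 1*222) = 389*(-2 - 3) + (-184 - 222) = 389*(-5) - 406 = -1945 - 406 = -2351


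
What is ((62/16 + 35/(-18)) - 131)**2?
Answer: 86359849/5184 ≈ 16659.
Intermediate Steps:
((62/16 + 35/(-18)) - 131)**2 = ((62*(1/16) + 35*(-1/18)) - 131)**2 = ((31/8 - 35/18) - 131)**2 = (139/72 - 131)**2 = (-9293/72)**2 = 86359849/5184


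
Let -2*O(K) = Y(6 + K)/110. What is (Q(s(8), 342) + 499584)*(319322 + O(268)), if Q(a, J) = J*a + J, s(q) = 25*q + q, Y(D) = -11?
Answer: 1823526885171/10 ≈ 1.8235e+11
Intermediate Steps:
s(q) = 26*q
Q(a, J) = J + J*a
O(K) = 1/20 (O(K) = -(-11)/(2*110) = -1/2*(-1/10) = 1/20)
(Q(s(8), 342) + 499584)*(319322 + O(268)) = (342*(1 + 26*8) + 499584)*(319322 + 1/20) = (342*(1 + 208) + 499584)*(6386441/20) = (342*209 + 499584)*(6386441/20) = (71478 + 499584)*(6386441/20) = 571062*(6386441/20) = 1823526885171/10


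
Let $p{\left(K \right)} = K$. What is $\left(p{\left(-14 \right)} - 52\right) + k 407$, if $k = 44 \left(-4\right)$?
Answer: $-71698$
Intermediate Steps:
$k = -176$
$\left(p{\left(-14 \right)} - 52\right) + k 407 = \left(-14 - 52\right) - 71632 = -66 - 71632 = -71698$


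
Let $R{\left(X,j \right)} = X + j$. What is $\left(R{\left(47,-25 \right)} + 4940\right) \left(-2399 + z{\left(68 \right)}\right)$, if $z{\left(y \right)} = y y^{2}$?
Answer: $1548307746$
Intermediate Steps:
$z{\left(y \right)} = y^{3}$
$\left(R{\left(47,-25 \right)} + 4940\right) \left(-2399 + z{\left(68 \right)}\right) = \left(\left(47 - 25\right) + 4940\right) \left(-2399 + 68^{3}\right) = \left(22 + 4940\right) \left(-2399 + 314432\right) = 4962 \cdot 312033 = 1548307746$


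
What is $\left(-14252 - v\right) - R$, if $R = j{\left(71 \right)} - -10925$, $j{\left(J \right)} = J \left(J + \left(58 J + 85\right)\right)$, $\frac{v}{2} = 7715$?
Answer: $-344061$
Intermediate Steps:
$v = 15430$ ($v = 2 \cdot 7715 = 15430$)
$j{\left(J \right)} = J \left(85 + 59 J\right)$ ($j{\left(J \right)} = J \left(J + \left(85 + 58 J\right)\right) = J \left(85 + 59 J\right)$)
$R = 314379$ ($R = 71 \left(85 + 59 \cdot 71\right) - -10925 = 71 \left(85 + 4189\right) + 10925 = 71 \cdot 4274 + 10925 = 303454 + 10925 = 314379$)
$\left(-14252 - v\right) - R = \left(-14252 - 15430\right) - 314379 = -29682 - 314379 = -344061$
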